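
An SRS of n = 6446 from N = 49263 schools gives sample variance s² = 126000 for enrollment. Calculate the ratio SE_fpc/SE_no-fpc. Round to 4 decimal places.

0.9323

f = n/N = 6446/49263 = 0.13084871.
SE_no-fpc = √(s²/n) = 4.4211996; SE_fpc = √((1−f)s²/n) = 4.1218085.
Ratio = √(1−f) = 0.93228284.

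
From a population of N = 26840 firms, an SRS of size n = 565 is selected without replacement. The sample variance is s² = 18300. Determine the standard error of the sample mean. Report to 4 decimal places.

5.6309

Under SRS without replacement, Var(ȳ) = (1 − f)·s²/n with f = n/N = 565/26840 = 0.02105067.
Var(ȳ) = (1 − 0.02105067)·18300/565 = 0.97894933·32.389381 = 31.707562.
SE(ȳ) = √(31.707562) = 5.6309.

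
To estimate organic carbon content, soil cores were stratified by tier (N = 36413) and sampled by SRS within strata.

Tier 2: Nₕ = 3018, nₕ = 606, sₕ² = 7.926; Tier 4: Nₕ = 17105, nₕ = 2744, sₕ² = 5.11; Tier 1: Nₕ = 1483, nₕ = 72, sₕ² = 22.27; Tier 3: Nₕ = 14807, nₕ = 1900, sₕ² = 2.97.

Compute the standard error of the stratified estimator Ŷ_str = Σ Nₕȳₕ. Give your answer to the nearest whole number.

1224

Var(Ŷ_str) = Σₕ Nₕ²(1 − fₕ)sₕ²/nₕ.
Tier 2: 3018²·(1 − 606/3018)·7.926/606 = 95208.995.
Tier 4: 17105²·(1 − 2744/17105)·5.11/2744 = 457450.97.
Tier 1: 1483²·(1 − 72/1483)·22.27/72 = 647225.9.
Tier 3: 14807²·(1 − 1900/14807)·2.97/1900 = 298741.28.
Sum = 1.4986271 × 10^6.
SE = √(1.4986271 × 10^6) = 1224.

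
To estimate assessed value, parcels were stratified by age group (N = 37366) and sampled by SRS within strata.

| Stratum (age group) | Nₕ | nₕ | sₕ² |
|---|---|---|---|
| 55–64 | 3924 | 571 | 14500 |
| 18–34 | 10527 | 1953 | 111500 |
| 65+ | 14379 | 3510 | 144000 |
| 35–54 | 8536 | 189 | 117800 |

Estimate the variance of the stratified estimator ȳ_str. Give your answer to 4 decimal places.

Var(ȳ_str) = Σₕ Wₕ²(1 − fₕ)sₕ²/nₕ with Wₕ = Nₕ/N, N = 37366.
55–64: Wₕ = 0.10501525; term = 0.10501525²·(1 − 0.14551478)·14500/571 = 0.23929919.
18–34: Wₕ = 0.28172670; term = 0.28172670²·(1 − 0.18552294)·111500/1953 = 3.6906895.
65+: Wₕ = 0.38481507; term = 0.38481507²·(1 − 0.24410599)·144000/3510 = 4.5921961.
35–54: Wₕ = 0.22844297; term = 0.22844297²·(1 − 0.02214152)·117800/189 = 31.806442.
Sum = 40.328627.

40.3286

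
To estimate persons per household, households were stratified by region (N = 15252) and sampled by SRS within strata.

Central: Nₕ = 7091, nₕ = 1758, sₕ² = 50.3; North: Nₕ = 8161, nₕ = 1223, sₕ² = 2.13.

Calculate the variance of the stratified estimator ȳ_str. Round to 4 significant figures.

0.005075

Var(ȳ_str) = Σₕ Wₕ²(1 − fₕ)sₕ²/nₕ with Wₕ = Nₕ/N, N = 15252.
Central: Wₕ = 0.46492263; term = 0.46492263²·(1 − 0.24791990)·50.3/1758 = 0.0046513026.
North: Wₕ = 0.53507737; term = 0.53507737²·(1 − 0.14985909)·2.13/1223 = 4.2391348 × 10^-4.
Sum = 0.0050752161.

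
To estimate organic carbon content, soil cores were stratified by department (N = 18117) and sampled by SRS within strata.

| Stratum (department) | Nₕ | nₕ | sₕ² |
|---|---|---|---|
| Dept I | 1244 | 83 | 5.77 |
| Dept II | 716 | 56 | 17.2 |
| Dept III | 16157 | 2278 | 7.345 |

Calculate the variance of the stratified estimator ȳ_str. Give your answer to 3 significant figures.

Var(ȳ_str) = Σₕ Wₕ²(1 − fₕ)sₕ²/nₕ with Wₕ = Nₕ/N, N = 18117.
Dept I: Wₕ = 0.06866479; term = 0.06866479²·(1 − 0.06672026)·5.77/83 = 3.0589879 × 10^-4.
Dept II: Wₕ = 0.03952089; term = 0.03952089²·(1 − 0.07821229)·17.2/56 = 4.4220618 × 10^-4.
Dept III: Wₕ = 0.89181432; term = 0.89181432²·(1 − 0.14099152)·7.345/2278 = 0.0022028474.
Sum = 0.0029509524.

0.00295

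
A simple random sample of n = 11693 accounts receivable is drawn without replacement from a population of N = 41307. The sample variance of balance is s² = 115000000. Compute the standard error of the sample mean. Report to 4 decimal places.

83.9697

Under SRS without replacement, Var(ȳ) = (1 − f)·s²/n with f = n/N = 11693/41307 = 0.28307551.
Var(ȳ) = (1 − 0.28307551)·115000000/11693 = 0.71692449·9834.944 = 7050.9122.
SE(ȳ) = √(7050.9122) = 83.9697.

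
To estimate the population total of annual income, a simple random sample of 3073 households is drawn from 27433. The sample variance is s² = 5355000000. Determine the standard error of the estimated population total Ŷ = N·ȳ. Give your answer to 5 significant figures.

3.4125 × 10^7

Var(Ŷ) = N²·Var(ȳ) = N²·(1 − n/N)·s²/n.
f = 3073/27433 = 0.11201837; Var(ȳ) = 0.88798163·5355000000/3073 = 1.547394 × 10^6.
Var(Ŷ) = 27433² · (1.547394 × 10^6) = 1.1645215 × 10^15.
SE(Ŷ) = √(1.1645215 × 10^15) = 3.4125 × 10^7.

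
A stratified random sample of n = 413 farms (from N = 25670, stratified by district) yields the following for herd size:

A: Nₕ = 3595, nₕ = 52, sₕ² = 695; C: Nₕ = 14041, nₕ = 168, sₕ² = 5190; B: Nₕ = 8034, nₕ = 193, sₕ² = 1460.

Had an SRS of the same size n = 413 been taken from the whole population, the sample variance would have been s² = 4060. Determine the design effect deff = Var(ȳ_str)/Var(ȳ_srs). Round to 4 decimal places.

Var(ȳ_str) = Σ Wₕ²(1−fₕ)sₕ²/nₕ with Wₕ = Nₕ/25670:
  A: (3595/25670)²·(1−52/3595)·695/52 = 0.25834483
  C: (14041/25670)²·(1−168/14041)·5190/168 = 9.1321863
  B: (8034/25670)²·(1−193/8034)·1460/193 = 0.72318114
  → Var(ȳ_str) = 10.113712.
Var(ȳ_srs) = (1 − 413/25670)·4060/413 = 9.6723472.
deff = 10.113712 / 9.6723472 = 1.0456.

1.0456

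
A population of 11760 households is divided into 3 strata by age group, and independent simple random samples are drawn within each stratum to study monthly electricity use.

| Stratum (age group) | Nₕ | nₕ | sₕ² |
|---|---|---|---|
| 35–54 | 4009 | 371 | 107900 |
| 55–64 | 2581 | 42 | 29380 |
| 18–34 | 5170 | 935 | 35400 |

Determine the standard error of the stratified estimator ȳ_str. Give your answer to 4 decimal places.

8.3554

Var(ȳ_str) = Σₕ Wₕ²(1 − fₕ)sₕ²/nₕ with Wₕ = Nₕ/N, N = 11760.
35–54: Wₕ = 0.34090136; term = 0.34090136²·(1 − 0.09254178)·107900/371 = 30.671262.
55–64: Wₕ = 0.21947279; term = 0.21947279²·(1 − 0.01627276)·29380/42 = 33.146568.
18–34: Wₕ = 0.43962585; term = 0.43962585²·(1 − 0.18085106)·35400/935 = 5.9940583.
Sum = 69.811888.
SE = √(69.811888) = 8.3554.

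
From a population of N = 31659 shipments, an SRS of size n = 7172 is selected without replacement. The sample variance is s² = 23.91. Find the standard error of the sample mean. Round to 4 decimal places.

Under SRS without replacement, Var(ȳ) = (1 − f)·s²/n with f = n/N = 7172/31659 = 0.22653906.
Var(ȳ) = (1 − 0.22653906)·23.91/7172 = 0.77346094·0.0033337981 = 0.0025785626.
SE(ȳ) = √(0.0025785626) = 0.0508.

0.0508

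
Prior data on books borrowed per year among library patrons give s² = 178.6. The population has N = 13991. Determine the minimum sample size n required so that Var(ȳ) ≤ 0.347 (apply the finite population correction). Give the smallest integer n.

Without fpc, n₀ = s²/D = 178.6/0.347 = 514.6974.
With fpc, (1 − n/N)·s²/n ≤ D requires n ≥ n₀/(1 + n₀/N) = 514.6974/(1 + 514.6974/13991) = 496.4347.
Rounding up, n = 497.

497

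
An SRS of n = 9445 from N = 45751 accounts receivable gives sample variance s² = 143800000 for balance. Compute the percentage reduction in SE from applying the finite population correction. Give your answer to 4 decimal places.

10.9182

f = n/N = 9445/45751 = 0.20644358.
SE_no-fpc = √(s²/n) = 123.38957; SE_fpc = √((1−f)s²/n) = 109.91763.
Ratio = √(1−f) = 0.89081784. Reduction = 100·(1 − 0.89081784) = 10.9182%.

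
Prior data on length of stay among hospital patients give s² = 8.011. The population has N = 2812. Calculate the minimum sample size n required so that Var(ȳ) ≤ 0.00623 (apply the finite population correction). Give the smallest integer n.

Without fpc, n₀ = s²/D = 8.011/0.00623 = 1285.8748.
With fpc, (1 − n/N)·s²/n ≤ D requires n ≥ n₀/(1 + n₀/N) = 1285.8748/(1 + 1285.8748/2812) = 882.3793.
Rounding up, n = 883.

883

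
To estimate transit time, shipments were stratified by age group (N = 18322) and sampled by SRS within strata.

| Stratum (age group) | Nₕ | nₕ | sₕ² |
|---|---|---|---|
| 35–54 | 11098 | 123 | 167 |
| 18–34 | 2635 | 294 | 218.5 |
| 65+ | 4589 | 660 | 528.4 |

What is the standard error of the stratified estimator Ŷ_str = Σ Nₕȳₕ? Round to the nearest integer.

Var(Ŷ_str) = Σₕ Nₕ²(1 − fₕ)sₕ²/nₕ.
35–54: 11098²·(1 − 123/11098)·167/123 = 1.6537148 × 10^8.
18–34: 2635²·(1 − 294/2635)·218.5/294 = 4.5844384 × 10^6.
65+: 4589²·(1 − 660/4589)·528.4/660 = 1.4435072 × 10^7.
Sum = 1.8439099 × 10^8.
SE = √(1.8439099 × 10^8) = 13579.

13579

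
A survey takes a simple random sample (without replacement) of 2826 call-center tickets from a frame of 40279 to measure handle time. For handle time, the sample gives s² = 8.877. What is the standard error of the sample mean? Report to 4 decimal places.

Under SRS without replacement, Var(ȳ) = (1 − f)·s²/n with f = n/N = 2826/40279 = 0.07016063.
Var(ȳ) = (1 − 0.07016063)·8.877/2826 = 0.92983937·0.003141189 = 0.0029208012.
SE(ȳ) = √(0.0029208012) = 0.0540.

0.0540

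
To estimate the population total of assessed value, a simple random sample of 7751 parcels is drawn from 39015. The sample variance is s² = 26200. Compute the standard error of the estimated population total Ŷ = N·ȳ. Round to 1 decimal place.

64211.1

Var(Ŷ) = N²·Var(ȳ) = N²·(1 − n/N)·s²/n.
f = 7751/39015 = 0.19866718; Var(ȳ) = 0.80133282·26200/7751 = 2.7086724.
Var(Ŷ) = 39015² · 2.7086724 = 4.1230605 × 10^9.
SE(Ŷ) = √(4.1230605 × 10^9) = 64211.1.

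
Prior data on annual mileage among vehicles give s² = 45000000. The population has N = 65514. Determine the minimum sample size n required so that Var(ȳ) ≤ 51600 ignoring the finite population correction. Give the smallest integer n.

873

Without fpc, n₀ = s²/D = 45000000/51600 = 872.0930.
Rounding up, n = 873.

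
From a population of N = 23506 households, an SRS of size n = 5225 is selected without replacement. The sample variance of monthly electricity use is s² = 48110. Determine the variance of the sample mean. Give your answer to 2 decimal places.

Under SRS without replacement, Var(ȳ) = (1 − f)·s²/n with f = n/N = 5225/23506 = 0.22228367.
Var(ȳ) = (1 − 0.22228367)·48110/5225 = 0.77771633·9.2076555 = 7.160944.

7.16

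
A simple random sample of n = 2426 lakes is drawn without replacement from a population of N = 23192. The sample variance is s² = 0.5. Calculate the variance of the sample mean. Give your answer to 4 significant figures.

1.845 × 10^-4

Under SRS without replacement, Var(ȳ) = (1 − f)·s²/n with f = n/N = 2426/23192 = 0.10460504.
Var(ȳ) = (1 − 0.10460504)·0.5/2426 = 0.89539496·2.0610058 × 10^-4 = 1.8454142 × 10^-4.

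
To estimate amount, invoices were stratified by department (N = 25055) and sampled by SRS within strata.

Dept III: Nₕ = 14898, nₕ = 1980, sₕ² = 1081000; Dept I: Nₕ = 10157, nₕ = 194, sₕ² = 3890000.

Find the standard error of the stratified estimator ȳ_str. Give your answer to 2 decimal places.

Var(ȳ_str) = Σₕ Wₕ²(1 − fₕ)sₕ²/nₕ with Wₕ = Nₕ/N, N = 25055.
Dept III: Wₕ = 0.59461185; term = 0.59461185²·(1 − 0.13290375)·1081000/1980 = 167.37668.
Dept I: Wₕ = 0.40538815; term = 0.40538815²·(1 − 0.01910013)·3890000/194 = 3232.3222.
Sum = 3399.6989.
SE = √(3399.6989) = 58.31.

58.31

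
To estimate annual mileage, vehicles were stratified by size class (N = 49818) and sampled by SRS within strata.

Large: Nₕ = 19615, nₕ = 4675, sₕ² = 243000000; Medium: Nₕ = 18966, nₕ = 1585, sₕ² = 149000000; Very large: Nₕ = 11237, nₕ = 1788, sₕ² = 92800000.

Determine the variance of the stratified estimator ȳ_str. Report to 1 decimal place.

Var(ȳ_str) = Σₕ Wₕ²(1 − fₕ)sₕ²/nₕ with Wₕ = Nₕ/N, N = 49818.
Large: Wₕ = 0.39373319; term = 0.39373319²·(1 − 0.23833801)·243000000/4675 = 6137.4927.
Medium: Wₕ = 0.38070577; term = 0.38070577²·(1 − 0.08357060)·149000000/1585 = 12486.334.
Very large: Wₕ = 0.22556104; term = 0.22556104²·(1 − 0.15911720)·92800000/1788 = 2220.4659.
Sum = 20844.293.

20844.3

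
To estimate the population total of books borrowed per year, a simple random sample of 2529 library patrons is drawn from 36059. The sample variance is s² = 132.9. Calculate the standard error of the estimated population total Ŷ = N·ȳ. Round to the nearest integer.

Var(Ŷ) = N²·Var(ȳ) = N²·(1 − n/N)·s²/n.
f = 2529/36059 = 0.07013506; Var(ȳ) = 0.92986494·132.9/2529 = 0.048864789.
Var(Ŷ) = 36059² · 0.048864789 = 6.3536514 × 10^7.
SE(Ŷ) = √(6.3536514 × 10^7) = 7971.

7971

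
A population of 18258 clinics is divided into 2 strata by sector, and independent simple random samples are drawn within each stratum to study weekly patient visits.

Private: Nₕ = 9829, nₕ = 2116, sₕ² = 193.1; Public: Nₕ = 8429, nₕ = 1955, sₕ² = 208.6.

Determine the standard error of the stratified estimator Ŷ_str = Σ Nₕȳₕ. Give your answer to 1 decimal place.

3569.4

Var(Ŷ_str) = Σₕ Nₕ²(1 − fₕ)sₕ²/nₕ.
Private: 9829²·(1 − 2116/9829)·193.1/2116 = 6.9182982 × 10^6.
Public: 8429²·(1 − 1955/8429)·208.6/1955 = 5.8225911 × 10^6.
Sum = 1.2740889 × 10^7.
SE = √(1.2740889 × 10^7) = 3569.4.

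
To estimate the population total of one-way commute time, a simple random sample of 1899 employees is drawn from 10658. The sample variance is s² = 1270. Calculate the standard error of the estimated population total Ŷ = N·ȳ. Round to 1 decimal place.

Var(Ŷ) = N²·Var(ȳ) = N²·(1 − n/N)·s²/n.
f = 1899/10658 = 0.17817602; Var(ȳ) = 0.82182398·1270/1899 = 0.54961372.
Var(Ŷ) = 10658² · 0.54961372 = 6.2432252 × 10^7.
SE(Ŷ) = √(6.2432252 × 10^7) = 7901.4.

7901.4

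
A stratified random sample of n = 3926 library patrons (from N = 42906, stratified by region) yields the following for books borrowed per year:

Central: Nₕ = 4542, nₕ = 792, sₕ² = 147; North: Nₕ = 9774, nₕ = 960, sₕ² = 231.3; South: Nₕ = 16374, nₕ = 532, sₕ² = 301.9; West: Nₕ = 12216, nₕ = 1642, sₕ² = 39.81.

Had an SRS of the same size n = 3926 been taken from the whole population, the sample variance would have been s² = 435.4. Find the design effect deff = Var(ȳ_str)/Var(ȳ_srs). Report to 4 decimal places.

0.9395

Var(ȳ_str) = Σ Wₕ²(1−fₕ)sₕ²/nₕ with Wₕ = Nₕ/42906:
  Central: (4542/42906)²·(1−792/4542)·147/792 = 0.0017172538
  North: (9774/42906)²·(1−960/9774)·231.3/960 = 0.011274927
  South: (16374/42906)²·(1−532/16374)·301.9/532 = 0.079961369
  West: (12216/42906)²·(1−1642/12216)·39.81/1642 = 0.001701184
  → Var(ȳ_str) = 0.094654734.
Var(ȳ_srs) = (1 − 3926/42906)·435.4/3926 = 0.10075392.
deff = 0.094654734 / 0.10075392 = 0.9395.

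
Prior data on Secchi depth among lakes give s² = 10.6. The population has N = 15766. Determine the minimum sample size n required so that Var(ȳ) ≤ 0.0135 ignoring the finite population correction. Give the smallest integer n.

786

Without fpc, n₀ = s²/D = 10.6/0.0135 = 785.1852.
Rounding up, n = 786.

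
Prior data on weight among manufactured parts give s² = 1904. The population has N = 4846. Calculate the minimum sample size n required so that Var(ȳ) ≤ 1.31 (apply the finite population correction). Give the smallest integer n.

Without fpc, n₀ = s²/D = 1904/1.31 = 1453.4351.
With fpc, (1 − n/N)·s²/n ≤ D requires n ≥ n₀/(1 + n₀/N) = 1453.4351/(1 + 1453.4351/4846) = 1118.0918.
Rounding up, n = 1119.

1119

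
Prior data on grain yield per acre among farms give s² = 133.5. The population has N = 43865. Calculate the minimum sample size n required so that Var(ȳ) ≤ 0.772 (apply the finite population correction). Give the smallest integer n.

173

Without fpc, n₀ = s²/D = 133.5/0.772 = 172.9275.
With fpc, (1 − n/N)·s²/n ≤ D requires n ≥ n₀/(1 + n₀/N) = 172.9275/(1 + 172.9275/43865) = 172.2485.
Rounding up, n = 173.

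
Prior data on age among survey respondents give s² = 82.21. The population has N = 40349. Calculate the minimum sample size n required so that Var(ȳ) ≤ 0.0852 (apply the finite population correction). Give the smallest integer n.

943

Without fpc, n₀ = s²/D = 82.21/0.0852 = 964.9061.
With fpc, (1 − n/N)·s²/n ≤ D requires n ≥ n₀/(1 + n₀/N) = 964.9061/(1 + 964.9061/40349) = 942.3703.
Rounding up, n = 943.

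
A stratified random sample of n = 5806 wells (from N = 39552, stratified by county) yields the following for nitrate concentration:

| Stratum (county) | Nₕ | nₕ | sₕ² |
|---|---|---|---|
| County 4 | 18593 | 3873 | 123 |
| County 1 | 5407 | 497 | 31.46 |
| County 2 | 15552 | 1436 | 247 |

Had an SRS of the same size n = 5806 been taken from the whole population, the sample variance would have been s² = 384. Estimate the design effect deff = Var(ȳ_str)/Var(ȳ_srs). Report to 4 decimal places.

Var(ȳ_str) = Σ Wₕ²(1−fₕ)sₕ²/nₕ with Wₕ = Nₕ/39552:
  County 4: (18593/39552)²·(1−3873/18593)·123/3873 = 0.0055562016
  County 1: (5407/39552)²·(1−497/5407)·31.46/497 = 0.0010742449
  County 2: (15552/39552)²·(1−1436/15552)·247/1436 = 0.024138124
  → Var(ȳ_str) = 0.030768571.
Var(ȳ_srs) = (1 − 5806/39552)·384/5806 = 0.05642974.
deff = 0.030768571 / 0.05642974 = 0.5453.

0.5453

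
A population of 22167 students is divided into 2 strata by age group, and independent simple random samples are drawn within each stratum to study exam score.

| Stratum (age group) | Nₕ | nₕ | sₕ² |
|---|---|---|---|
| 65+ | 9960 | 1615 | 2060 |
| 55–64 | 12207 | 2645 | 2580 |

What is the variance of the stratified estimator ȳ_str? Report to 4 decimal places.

Var(ȳ_str) = Σₕ Wₕ²(1 − fₕ)sₕ²/nₕ with Wₕ = Nₕ/N, N = 22167.
65+: Wₕ = 0.44931655; term = 0.44931655²·(1 − 0.16214859)·2060/1615 = 0.21575781.
55–64: Wₕ = 0.55068345; term = 0.55068345²·(1 − 0.21667895)·2580/2645 = 0.23170632.
Sum = 0.44746413.

0.4475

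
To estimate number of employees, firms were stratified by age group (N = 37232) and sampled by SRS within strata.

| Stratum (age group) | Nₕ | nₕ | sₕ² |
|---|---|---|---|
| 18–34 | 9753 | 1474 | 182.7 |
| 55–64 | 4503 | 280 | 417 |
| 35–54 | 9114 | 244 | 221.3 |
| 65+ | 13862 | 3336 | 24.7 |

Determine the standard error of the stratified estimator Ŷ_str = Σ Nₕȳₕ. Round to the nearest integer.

Var(Ŷ_str) = Σₕ Nₕ²(1 − fₕ)sₕ²/nₕ.
18–34: 9753²·(1 − 1474/9753)·182.7/1474 = 1.0008228 × 10^7.
55–64: 4503²·(1 − 280/4503)·417/280 = 2.8320509 × 10^7.
35–54: 9114²·(1 − 244/9114)·221.3/244 = 7.33203 × 10^7.
65+: 13862²·(1 − 3336/13862)·24.7/3336 = 1.0803393 × 10^6.
Sum = 1.1272938 × 10^8.
SE = √(1.1272938 × 10^8) = 10617.

10617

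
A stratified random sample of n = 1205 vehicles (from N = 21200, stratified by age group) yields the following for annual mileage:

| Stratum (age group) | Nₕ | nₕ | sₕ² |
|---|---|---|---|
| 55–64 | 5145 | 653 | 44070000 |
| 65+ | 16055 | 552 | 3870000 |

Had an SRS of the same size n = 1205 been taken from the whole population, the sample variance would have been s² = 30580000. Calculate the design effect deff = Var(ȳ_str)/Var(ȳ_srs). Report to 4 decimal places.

Var(ȳ_str) = Σ Wₕ²(1−fₕ)sₕ²/nₕ with Wₕ = Nₕ/21200:
  55–64: (5145/21200)²·(1−653/5145)·44070000/653 = 3470.4299
  65+: (16055/21200)²·(1−552/16055)·3870000/552 = 3882.6319
  → Var(ȳ_str) = 7353.0618.
Var(ȳ_srs) = (1 − 1205/21200)·30580000/1205 = 23935.141.
deff = 7353.0618 / 23935.141 = 0.3072.

0.3072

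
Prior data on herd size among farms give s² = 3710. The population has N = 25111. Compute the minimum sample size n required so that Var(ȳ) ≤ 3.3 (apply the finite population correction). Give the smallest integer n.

1077

Without fpc, n₀ = s²/D = 3710/3.3 = 1124.2424.
With fpc, (1 − n/N)·s²/n ≤ D requires n ≥ n₀/(1 + n₀/N) = 1124.2424/(1 + 1124.2424/25111) = 1076.0659.
Rounding up, n = 1077.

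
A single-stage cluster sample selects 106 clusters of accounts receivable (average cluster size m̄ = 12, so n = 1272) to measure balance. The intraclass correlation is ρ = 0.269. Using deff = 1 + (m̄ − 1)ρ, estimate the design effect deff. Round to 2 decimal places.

3.96

deff = 1 + (12 − 1)·0.269 = 1 + 2.959 = 3.959.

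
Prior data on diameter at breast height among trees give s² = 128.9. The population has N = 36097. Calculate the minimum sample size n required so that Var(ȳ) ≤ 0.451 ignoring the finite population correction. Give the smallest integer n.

286

Without fpc, n₀ = s²/D = 128.9/0.451 = 285.8093.
Rounding up, n = 286.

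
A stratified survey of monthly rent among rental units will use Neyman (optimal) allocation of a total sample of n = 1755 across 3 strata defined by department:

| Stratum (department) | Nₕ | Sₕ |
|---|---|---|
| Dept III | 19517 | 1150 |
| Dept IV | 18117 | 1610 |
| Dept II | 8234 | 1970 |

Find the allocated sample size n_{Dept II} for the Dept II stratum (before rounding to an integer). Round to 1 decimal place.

419.7

Neyman allocation: nₕ = n·NₕSₕ / Σⱼ NⱼSⱼ.
Σ NⱼSⱼ = 19517·1150 + 18117·1610 + 8234·1970 = 6.78339 × 10^7.
n_{Dept II} = 1755·8234·1970 / (6.78339 × 10^7) = 419.7.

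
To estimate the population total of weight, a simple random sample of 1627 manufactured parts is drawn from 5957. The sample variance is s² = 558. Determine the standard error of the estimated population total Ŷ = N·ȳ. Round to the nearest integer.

Var(Ŷ) = N²·Var(ȳ) = N²·(1 − n/N)·s²/n.
f = 1627/5957 = 0.27312406; Var(ȳ) = 0.72687594·558/1627 = 0.2492912.
Var(Ŷ) = 5957² · 0.2492912 = 8.8463099 × 10^6.
SE(Ŷ) = √(8.8463099 × 10^6) = 2974.

2974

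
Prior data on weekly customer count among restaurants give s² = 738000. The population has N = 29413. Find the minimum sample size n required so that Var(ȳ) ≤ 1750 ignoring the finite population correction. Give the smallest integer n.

Without fpc, n₀ = s²/D = 738000/1750 = 421.7143.
Rounding up, n = 422.

422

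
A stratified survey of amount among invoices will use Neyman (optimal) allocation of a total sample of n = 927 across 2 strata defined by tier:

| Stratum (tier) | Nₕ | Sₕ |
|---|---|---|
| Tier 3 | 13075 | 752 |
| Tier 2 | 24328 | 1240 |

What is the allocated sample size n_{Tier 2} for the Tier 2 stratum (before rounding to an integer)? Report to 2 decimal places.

699.13

Neyman allocation: nₕ = n·NₕSₕ / Σⱼ NⱼSⱼ.
Σ NⱼSⱼ = 13075·752 + 24328·1240 = 3.999912 × 10^7.
n_{Tier 2} = 927·24328·1240 / (3.999912 × 10^7) = 699.13.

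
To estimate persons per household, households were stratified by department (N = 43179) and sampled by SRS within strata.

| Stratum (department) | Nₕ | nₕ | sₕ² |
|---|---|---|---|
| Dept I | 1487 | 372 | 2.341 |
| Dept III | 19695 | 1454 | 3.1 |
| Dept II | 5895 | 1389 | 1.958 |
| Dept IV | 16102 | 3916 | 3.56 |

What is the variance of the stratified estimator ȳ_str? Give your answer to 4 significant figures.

Var(ȳ_str) = Σₕ Wₕ²(1 − fₕ)sₕ²/nₕ with Wₕ = Nₕ/N, N = 43179.
Dept I: Wₕ = 0.03443804; term = 0.03443804²·(1 − 0.25016812)·2.341/372 = 5.5962763 × 10^-6.
Dept III: Wₕ = 0.45612450; term = 0.45612450²·(1 − 0.07382584)·3.1/1454 = 4.108249 × 10^-4.
Dept II: Wₕ = 0.13652470; term = 0.13652470²·(1 − 0.23562341)·1.958/1389 = 2.0083541 × 10^-5.
Dept IV: Wₕ = 0.37291276; term = 0.37291276²·(1 − 0.24319960)·3.56/3916 = 9.5676031 × 10^-5.
Sum = 5.3218075 × 10^-4.

5.322 × 10^-4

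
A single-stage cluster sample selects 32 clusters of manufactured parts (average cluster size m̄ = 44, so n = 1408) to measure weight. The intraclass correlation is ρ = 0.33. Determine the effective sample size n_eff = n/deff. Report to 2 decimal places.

92.69

deff = 1 + (44 − 1)·0.33 = 1 + 14.19 = 15.19.
n_eff = 1408 / 15.19 = 92.69.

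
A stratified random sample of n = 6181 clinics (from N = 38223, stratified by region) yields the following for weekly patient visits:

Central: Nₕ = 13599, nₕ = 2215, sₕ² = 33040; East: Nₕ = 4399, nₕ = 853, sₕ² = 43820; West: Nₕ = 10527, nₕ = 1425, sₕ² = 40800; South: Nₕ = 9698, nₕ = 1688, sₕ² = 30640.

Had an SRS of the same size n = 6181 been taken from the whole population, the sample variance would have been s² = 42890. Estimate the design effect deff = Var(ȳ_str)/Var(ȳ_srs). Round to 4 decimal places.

0.8547

Var(ȳ_str) = Σ Wₕ²(1−fₕ)sₕ²/nₕ with Wₕ = Nₕ/38223:
  Central: (13599/38223)²·(1−2215/13599)·33040/2215 = 1.5805878
  East: (4399/38223)²·(1−853/4399)·43820/853 = 0.5484872
  West: (10527/38223)²·(1−1425/10527)·40800/1425 = 1.8777476
  South: (9698/38223)²·(1−1688/9698)·30640/1688 = 0.96512035
  → Var(ȳ_str) = 4.971943.
Var(ȳ_srs) = (1 − 6181/38223)·42890/6181 = 5.8169074.
deff = 4.971943 / 5.8169074 = 0.8547.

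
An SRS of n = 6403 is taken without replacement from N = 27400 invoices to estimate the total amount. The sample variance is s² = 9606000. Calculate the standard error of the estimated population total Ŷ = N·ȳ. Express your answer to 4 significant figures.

Var(Ŷ) = N²·Var(ȳ) = N²·(1 − n/N)·s²/n.
f = 6403/27400 = 0.23368613; Var(ȳ) = 0.76631387·9606000/6403 = 1149.6503.
Var(Ŷ) = 27400² · 1149.6503 = 8.6311146 × 10^11.
SE(Ŷ) = √(8.6311146 × 10^11) = 929000.

929000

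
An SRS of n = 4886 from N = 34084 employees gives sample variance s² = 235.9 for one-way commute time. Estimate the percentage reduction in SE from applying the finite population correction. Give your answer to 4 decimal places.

f = n/N = 4886/34084 = 0.14335172.
SE_no-fpc = √(s²/n) = 0.21972893; SE_fpc = √((1−f)s²/n) = 0.20337076.
Ratio = √(1−f) = 0.92555296. Reduction = 100·(1 − 0.92555296) = 7.4447%.

7.4447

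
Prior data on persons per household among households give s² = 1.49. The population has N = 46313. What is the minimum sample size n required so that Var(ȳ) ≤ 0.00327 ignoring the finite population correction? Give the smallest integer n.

Without fpc, n₀ = s²/D = 1.49/0.00327 = 455.6575.
Rounding up, n = 456.

456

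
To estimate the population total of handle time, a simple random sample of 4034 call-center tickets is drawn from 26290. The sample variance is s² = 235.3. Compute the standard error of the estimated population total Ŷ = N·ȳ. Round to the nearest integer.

Var(Ŷ) = N²·Var(ȳ) = N²·(1 − n/N)·s²/n.
f = 4034/26290 = 0.15344237; Var(ȳ) = 0.84655763·235.3/4034 = 0.049379031.
Var(Ŷ) = 26290² · 0.049379031 = 3.4129014 × 10^7.
SE(Ŷ) = √(3.4129014 × 10^7) = 5842.

5842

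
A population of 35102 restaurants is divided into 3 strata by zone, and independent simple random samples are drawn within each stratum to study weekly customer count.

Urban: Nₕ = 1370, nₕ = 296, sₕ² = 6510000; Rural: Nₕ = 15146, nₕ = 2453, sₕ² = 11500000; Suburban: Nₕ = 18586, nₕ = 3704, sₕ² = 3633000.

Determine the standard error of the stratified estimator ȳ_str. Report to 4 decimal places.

31.2717

Var(ȳ_str) = Σₕ Wₕ²(1 − fₕ)sₕ²/nₕ with Wₕ = Nₕ/N, N = 35102.
Urban: Wₕ = 0.03902912; term = 0.03902912²·(1 − 0.21605839)·6510000/296 = 26.263367.
Rural: Wₕ = 0.43148539; term = 0.43148539²·(1 − 0.16195695)·11500000/2453 = 731.47384.
Suburban: Wₕ = 0.52948550; term = 0.52948550²·(1 − 0.19928979)·3633000/3704 = 220.18003.
Sum = 977.91724.
SE = √(977.91724) = 31.2717.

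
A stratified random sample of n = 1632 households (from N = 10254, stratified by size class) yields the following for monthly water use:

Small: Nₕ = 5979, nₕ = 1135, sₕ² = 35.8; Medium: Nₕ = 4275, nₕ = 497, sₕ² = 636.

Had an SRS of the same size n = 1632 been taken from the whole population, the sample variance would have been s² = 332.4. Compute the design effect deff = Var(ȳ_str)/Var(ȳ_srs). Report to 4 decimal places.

Var(ȳ_str) = Σ Wₕ²(1−fₕ)sₕ²/nₕ with Wₕ = Nₕ/10254:
  Small: (5979/10254)²·(1−1135/5979)·35.8/1135 = 0.0086882684
  Medium: (4275/10254)²·(1−497/4275)·636/497 = 0.19656771
  → Var(ȳ_str) = 0.20525598.
Var(ȳ_srs) = (1 − 1632/10254)·332.4/1632 = 0.17125985.
deff = 0.20525598 / 0.17125985 = 1.1985.

1.1985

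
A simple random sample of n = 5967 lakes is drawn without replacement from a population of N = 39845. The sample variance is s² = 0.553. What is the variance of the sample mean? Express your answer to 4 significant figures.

Under SRS without replacement, Var(ȳ) = (1 − f)·s²/n with f = n/N = 5967/39845 = 0.14975530.
Var(ȳ) = (1 − 0.14975530)·0.553/5967 = 0.85024470·9.2676387 × 10^-5 = 7.8797607 × 10^-5.

7.880 × 10^-5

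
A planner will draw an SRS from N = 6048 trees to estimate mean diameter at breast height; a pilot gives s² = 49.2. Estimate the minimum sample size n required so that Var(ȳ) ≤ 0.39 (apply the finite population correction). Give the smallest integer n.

124

Without fpc, n₀ = s²/D = 49.2/0.39 = 126.1538.
With fpc, (1 − n/N)·s²/n ≤ D requires n ≥ n₀/(1 + n₀/N) = 126.1538/(1 + 126.1538/6048) = 123.5762.
Rounding up, n = 124.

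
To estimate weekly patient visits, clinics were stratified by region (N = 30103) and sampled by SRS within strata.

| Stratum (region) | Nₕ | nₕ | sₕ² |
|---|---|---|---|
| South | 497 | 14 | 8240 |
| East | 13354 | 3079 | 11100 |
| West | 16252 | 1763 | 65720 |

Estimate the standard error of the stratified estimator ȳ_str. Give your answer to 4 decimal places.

3.2231

Var(ȳ_str) = Σₕ Wₕ²(1 − fₕ)sₕ²/nₕ with Wₕ = Nₕ/N, N = 30103.
South: Wₕ = 0.01650998; term = 0.01650998²·(1 − 0.02816901)·8240/14 = 0.15591329.
East: Wₕ = 0.44361027; term = 0.44361027²·(1 − 0.23056762)·11100/3079 = 0.54586712.
West: Wₕ = 0.53987975; term = 0.53987975²·(1 − 0.10847896)·65720/1763 = 9.6865899.
Sum = 10.38837.
SE = √(10.38837) = 3.2231.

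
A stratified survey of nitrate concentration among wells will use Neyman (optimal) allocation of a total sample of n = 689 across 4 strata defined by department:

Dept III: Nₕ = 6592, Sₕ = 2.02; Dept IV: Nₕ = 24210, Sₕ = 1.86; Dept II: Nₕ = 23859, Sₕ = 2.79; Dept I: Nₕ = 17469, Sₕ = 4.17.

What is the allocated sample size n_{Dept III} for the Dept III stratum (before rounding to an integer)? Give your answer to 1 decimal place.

46.4

Neyman allocation: nₕ = n·NₕSₕ / Σⱼ NⱼSⱼ.
Σ NⱼSⱼ = 6592·2.02 + 24210·1.86 + 23859·2.79 + 17469·4.17 = 197758.78.
n_{Dept III} = 689·6592·2.02 / 197758.78 = 46.4.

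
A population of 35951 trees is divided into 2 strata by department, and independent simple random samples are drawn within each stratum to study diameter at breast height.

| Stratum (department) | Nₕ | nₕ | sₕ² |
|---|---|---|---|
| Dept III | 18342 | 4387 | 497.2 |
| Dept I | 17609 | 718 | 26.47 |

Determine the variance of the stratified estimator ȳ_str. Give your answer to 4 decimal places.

0.0309

Var(ȳ_str) = Σₕ Wₕ²(1 − fₕ)sₕ²/nₕ with Wₕ = Nₕ/N, N = 35951.
Dept III: Wₕ = 0.51019443; term = 0.51019443²·(1 − 0.23917784)·497.2/4387 = 0.02244492.
Dept I: Wₕ = 0.48980557; term = 0.48980557²·(1 − 0.04077460)·26.47/718 = 0.0084839403.
Sum = 0.03092886.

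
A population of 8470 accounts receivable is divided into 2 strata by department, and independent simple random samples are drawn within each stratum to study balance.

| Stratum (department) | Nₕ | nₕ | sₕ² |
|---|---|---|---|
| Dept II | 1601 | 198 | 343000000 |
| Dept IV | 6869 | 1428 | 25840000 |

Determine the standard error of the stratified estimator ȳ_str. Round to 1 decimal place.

252.3

Var(ȳ_str) = Σₕ Wₕ²(1 − fₕ)sₕ²/nₕ with Wₕ = Nₕ/N, N = 8470.
Dept II: Wₕ = 0.18902007; term = 0.18902007²·(1 − 0.12367270)·343000000/198 = 54238.93.
Dept IV: Wₕ = 0.81097993; term = 0.81097993²·(1 − 0.20789052)·25840000/1428 = 9426.9179.
Sum = 63665.848.
SE = √(63665.848) = 252.3.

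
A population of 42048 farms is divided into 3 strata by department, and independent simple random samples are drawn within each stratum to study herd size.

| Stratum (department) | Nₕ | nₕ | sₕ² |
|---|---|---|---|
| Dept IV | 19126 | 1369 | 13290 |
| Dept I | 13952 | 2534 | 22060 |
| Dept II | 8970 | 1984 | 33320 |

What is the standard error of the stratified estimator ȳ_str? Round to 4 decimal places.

Var(ȳ_str) = Σₕ Wₕ²(1 − fₕ)sₕ²/nₕ with Wₕ = Nₕ/N, N = 42048.
Dept IV: Wₕ = 0.45486111; term = 0.45486111²·(1 − 0.07157796)·13290/1369 = 1.8647671.
Dept I: Wₕ = 0.33181126; term = 0.33181126²·(1 − 0.18162271)·22060/2534 = 0.78439482.
Dept II: Wₕ = 0.21332763; term = 0.21332763²·(1 − 0.22118172)·33320/1984 = 0.59524213.
Sum = 3.2444041.
SE = √(3.2444041) = 1.8012.

1.8012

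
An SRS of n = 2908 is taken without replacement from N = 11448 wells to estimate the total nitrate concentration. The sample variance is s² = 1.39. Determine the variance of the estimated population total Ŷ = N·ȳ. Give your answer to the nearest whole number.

46731

Var(Ŷ) = N²·Var(ȳ) = N²·(1 − n/N)·s²/n.
f = 2908/11448 = 0.25401817; Var(ȳ) = 0.74598183·1.39/2908 = 3.5657316 × 10^-4.
Var(Ŷ) = 11448² · (3.5657316 × 10^-4) = 46731.303.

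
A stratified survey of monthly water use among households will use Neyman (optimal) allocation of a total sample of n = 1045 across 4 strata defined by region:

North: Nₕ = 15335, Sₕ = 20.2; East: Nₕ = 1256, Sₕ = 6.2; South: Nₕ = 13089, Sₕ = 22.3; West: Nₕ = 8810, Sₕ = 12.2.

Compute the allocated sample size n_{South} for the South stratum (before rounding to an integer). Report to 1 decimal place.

425.5

Neyman allocation: nₕ = n·NₕSₕ / Σⱼ NⱼSⱼ.
Σ NⱼSⱼ = 15335·20.2 + 1256·6.2 + 13089·22.3 + 8810·12.2 = 716920.9.
n_{South} = 1045·13089·22.3 / 716920.9 = 425.5.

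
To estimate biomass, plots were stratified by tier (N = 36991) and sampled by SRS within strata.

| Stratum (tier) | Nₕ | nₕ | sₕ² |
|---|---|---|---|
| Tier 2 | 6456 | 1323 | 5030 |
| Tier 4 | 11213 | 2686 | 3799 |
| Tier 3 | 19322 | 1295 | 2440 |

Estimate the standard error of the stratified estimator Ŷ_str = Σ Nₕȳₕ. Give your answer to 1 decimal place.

30290.5

Var(Ŷ_str) = Σₕ Nₕ²(1 − fₕ)sₕ²/nₕ.
Tier 2: 6456²·(1 − 1323/6456)·5030/1323 = 1.2599199 × 10^8.
Tier 4: 11213²·(1 − 2686/11213)·3799/2686 = 1.3523259 × 10^8.
Tier 3: 19322²·(1 − 1295/19322)·2440/1295 = 6.5628971 × 10^8.
Sum = 9.1751429 × 10^8.
SE = √(9.1751429 × 10^8) = 30290.5.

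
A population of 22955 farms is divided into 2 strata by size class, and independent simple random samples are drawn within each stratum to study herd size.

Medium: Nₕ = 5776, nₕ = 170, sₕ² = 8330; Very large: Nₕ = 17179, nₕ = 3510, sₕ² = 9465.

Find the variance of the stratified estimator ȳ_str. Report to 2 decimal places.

Var(ȳ_str) = Σₕ Wₕ²(1 − fₕ)sₕ²/nₕ with Wₕ = Nₕ/N, N = 22955.
Medium: Wₕ = 0.25162274; term = 0.25162274²·(1 − 0.02943213)·8330/170 = 3.0110763.
Very large: Wₕ = 0.74837726; term = 0.74837726²·(1 − 0.20431923)·9465/3510 = 1.201693.
Sum = 4.2127693.

4.21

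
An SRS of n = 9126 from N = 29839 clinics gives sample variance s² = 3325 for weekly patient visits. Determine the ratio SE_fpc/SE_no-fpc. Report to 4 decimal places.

0.8332

f = n/N = 9126/29839 = 0.30584135.
SE_no-fpc = √(s²/n) = 0.60360884; SE_fpc = √((1−f)s²/n) = 0.50290385.
Ratio = √(1−f) = 0.83316184.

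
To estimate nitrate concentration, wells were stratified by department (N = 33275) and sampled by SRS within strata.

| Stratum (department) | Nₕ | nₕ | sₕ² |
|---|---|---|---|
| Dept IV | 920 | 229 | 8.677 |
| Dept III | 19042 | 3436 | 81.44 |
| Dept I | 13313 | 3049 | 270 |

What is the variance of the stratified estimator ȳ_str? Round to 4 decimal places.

Var(ȳ_str) = Σₕ Wₕ²(1 − fₕ)sₕ²/nₕ with Wₕ = Nₕ/N, N = 33275.
Dept IV: Wₕ = 0.02764838; term = 0.02764838²·(1 − 0.24891304)·8.677/229 = 2.1755239 × 10^-5.
Dept III: Wₕ = 0.57226146; term = 0.57226146²·(1 − 0.18044323)·81.44/3436 = 0.0063613991.
Dept I: Wₕ = 0.40009016; term = 0.40009016²·(1 − 0.22902426)·270/3049 = 0.010928556.
Sum = 0.01731171.

0.0173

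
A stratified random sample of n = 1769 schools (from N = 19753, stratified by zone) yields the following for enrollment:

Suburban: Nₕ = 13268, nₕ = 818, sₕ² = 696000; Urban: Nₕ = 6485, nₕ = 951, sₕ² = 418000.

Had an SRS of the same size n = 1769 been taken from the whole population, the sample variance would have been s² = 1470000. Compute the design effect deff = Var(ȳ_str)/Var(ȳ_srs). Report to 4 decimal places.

0.5296

Var(ȳ_str) = Σ Wₕ²(1−fₕ)sₕ²/nₕ with Wₕ = Nₕ/19753:
  Suburban: (13268/19753)²·(1−818/13268)·696000/818 = 360.21735
  Urban: (6485/19753)²·(1−951/6485)·418000/951 = 40.427676
  → Var(ȳ_str) = 400.64503.
Var(ȳ_srs) = (1 − 1769/19753)·1470000/1769 = 756.55888.
deff = 400.64503 / 756.55888 = 0.5296.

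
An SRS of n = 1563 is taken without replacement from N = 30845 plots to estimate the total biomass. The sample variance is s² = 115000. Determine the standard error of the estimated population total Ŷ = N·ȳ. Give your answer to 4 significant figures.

257800

Var(Ŷ) = N²·Var(ȳ) = N²·(1 − n/N)·s²/n.
f = 1563/30845 = 0.05067272; Var(ȳ) = 0.94932728·115000/1563 = 69.848137.
Var(Ŷ) = 30845² · 69.848137 = 6.6454497 × 10^10.
SE(Ŷ) = √(6.6454497 × 10^10) = 257800.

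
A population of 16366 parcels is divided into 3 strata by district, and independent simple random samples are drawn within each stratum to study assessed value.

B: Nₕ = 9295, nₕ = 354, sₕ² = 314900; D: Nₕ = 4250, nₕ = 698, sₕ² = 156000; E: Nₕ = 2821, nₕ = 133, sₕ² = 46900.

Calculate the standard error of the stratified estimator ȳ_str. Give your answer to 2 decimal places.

Var(ȳ_str) = Σₕ Wₕ²(1 − fₕ)sₕ²/nₕ with Wₕ = Nₕ/N, N = 16366.
B: Wₕ = 0.56794574; term = 0.56794574²·(1 − 0.03808499)·314900/354 = 276.00681.
D: Wₕ = 0.25968471; term = 0.25968471²·(1 − 0.16423529)·156000/698 = 12.596386.
E: Wₕ = 0.17236955; term = 0.17236955²·(1 − 0.04714640)·46900/133 = 9.9831698.
Sum = 298.58637.
SE = √(298.58637) = 17.28.

17.28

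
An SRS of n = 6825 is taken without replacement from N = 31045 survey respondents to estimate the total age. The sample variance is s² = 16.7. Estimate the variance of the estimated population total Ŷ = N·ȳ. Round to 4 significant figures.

1.840 × 10^6

Var(Ŷ) = N²·Var(ȳ) = N²·(1 − n/N)·s²/n.
f = 6825/31045 = 0.21984216; Var(ȳ) = 0.78015784·16.7/6825 = 0.0019089576.
Var(Ŷ) = 31045² · 0.0019089576 = 1.8398381 × 10^6.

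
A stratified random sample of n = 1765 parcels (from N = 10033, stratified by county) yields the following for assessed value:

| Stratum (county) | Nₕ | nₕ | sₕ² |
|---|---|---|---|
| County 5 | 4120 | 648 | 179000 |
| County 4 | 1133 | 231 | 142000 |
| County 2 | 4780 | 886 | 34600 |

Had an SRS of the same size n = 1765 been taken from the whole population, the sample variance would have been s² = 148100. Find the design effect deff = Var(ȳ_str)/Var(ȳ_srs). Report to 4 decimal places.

Var(ȳ_str) = Σ Wₕ²(1−fₕ)sₕ²/nₕ with Wₕ = Nₕ/10033:
  County 5: (4120/10033)²·(1−648/4120)·179000/648 = 39.254851
  County 4: (1133/10033)²·(1−231/1133)·142000/231 = 6.240957
  County 2: (4780/10033)²·(1−886/4780)·34600/886 = 7.2211206
  → Var(ȳ_str) = 52.716929.
Var(ȳ_srs) = (1 − 1765/10033)·148100/1765 = 69.148061.
deff = 52.716929 / 69.148061 = 0.7624.

0.7624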